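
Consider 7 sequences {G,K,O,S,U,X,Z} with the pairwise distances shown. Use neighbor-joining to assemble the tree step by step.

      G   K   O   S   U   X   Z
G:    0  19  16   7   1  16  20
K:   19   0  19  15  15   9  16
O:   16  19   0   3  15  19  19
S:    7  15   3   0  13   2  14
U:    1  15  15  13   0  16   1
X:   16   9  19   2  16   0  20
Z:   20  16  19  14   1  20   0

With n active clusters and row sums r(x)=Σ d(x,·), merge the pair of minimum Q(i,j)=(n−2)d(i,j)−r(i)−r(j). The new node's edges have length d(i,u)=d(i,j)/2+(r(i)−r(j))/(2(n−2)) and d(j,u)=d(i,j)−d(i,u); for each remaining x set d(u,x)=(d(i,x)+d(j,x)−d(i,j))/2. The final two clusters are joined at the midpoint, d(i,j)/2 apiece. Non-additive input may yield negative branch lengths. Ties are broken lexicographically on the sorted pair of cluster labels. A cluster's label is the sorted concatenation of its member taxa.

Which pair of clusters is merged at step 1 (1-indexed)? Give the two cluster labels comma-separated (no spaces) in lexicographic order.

U,Z

iteration 1: select U,Z (d=1, Q=-146); attach at lengths (-12/5, 17/5); label the merged cluster UZ
  updated: d(G,UZ)=10, d(K,UZ)=15, d(O,UZ)=33/2, d(S,UZ)=13, d(UZ,X)=35/2
iteration 2: select K,X (d=9, Q=-209/2); attach at lengths (99/16, 45/16); label the merged cluster KX
  updated: d(G,KX)=13, d(KX,O)=29/2, d(KX,S)=4, d(KX,UZ)=47/4
iteration 3: select O,S (d=3, Q=-68); attach at lengths (16/3, -7/3); label the merged cluster OS
  updated: d(G,OS)=10, d(KX,OS)=31/4, d(OS,UZ)=53/4
iteration 4: select G,UZ (d=10, Q=-48); attach at lengths (9/2, 11/2); label the merged cluster GUZ
  updated: d(GUZ,KX)=59/8, d(GUZ,OS)=53/8
iteration 5: select GUZ,KX (d=59/8, Q=-87/4); attach at lengths (25/8, 17/4); label the merged cluster GKUXZ
  updated: d(GKUXZ,OS)=7/2
iteration 6: select GKUXZ,OS (d=7/2); attach at lengths (7/4, 7/4); label the merged cluster GKOSUXZ
final tree: (((G:9/2,(U:-12/5,Z:17/5):11/2):25/8,(K:99/16,X:45/16):17/4):7/4,(O:16/3,S:-7/3):7/4)
total length: 271/8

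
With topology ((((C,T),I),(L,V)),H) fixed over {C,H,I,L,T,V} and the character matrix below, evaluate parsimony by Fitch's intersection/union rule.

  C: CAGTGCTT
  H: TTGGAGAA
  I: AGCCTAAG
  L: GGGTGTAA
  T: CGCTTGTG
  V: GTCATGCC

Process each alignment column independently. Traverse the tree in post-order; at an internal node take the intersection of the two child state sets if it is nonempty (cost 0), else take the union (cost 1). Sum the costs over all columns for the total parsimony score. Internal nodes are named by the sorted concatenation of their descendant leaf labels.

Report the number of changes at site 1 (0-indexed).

site 0, node CT: C={C} ∩ T={C} → {C} (+0)
site 0, node CIT: CT={C} ∪ I={A} → {A,C} (+1)
site 0, node LV: L={G} ∩ V={G} → {G} (+0)
site 0, node CILTV: CIT={A,C} ∪ LV={G} → {A,C,G} (+1)
site 0, node CHILTV: CILTV={A,C,G} ∪ H={T} → {A,C,G,T} (+1)
site 1, node CT: C={A} ∪ T={G} → {A,G} (+1)
site 1, node CIT: CT={A,G} ∩ I={G} → {G} (+0)
site 1, node LV: L={G} ∪ V={T} → {G,T} (+1)
site 1, node CILTV: CIT={G} ∩ LV={G,T} → {G} (+0)
site 1, node CHILTV: CILTV={G} ∪ H={T} → {G,T} (+1)
site 2, node CT: C={G} ∪ T={C} → {C,G} (+1)
site 2, node CIT: CT={C,G} ∩ I={C} → {C} (+0)
site 2, node LV: L={G} ∪ V={C} → {C,G} (+1)
site 2, node CILTV: CIT={C} ∩ LV={C,G} → {C} (+0)
site 2, node CHILTV: CILTV={C} ∪ H={G} → {C,G} (+1)
site 3, node CT: C={T} ∩ T={T} → {T} (+0)
site 3, node CIT: CT={T} ∪ I={C} → {C,T} (+1)
site 3, node LV: L={T} ∪ V={A} → {A,T} (+1)
site 3, node CILTV: CIT={C,T} ∩ LV={A,T} → {T} (+0)
site 3, node CHILTV: CILTV={T} ∪ H={G} → {G,T} (+1)
site 4, node CT: C={G} ∪ T={T} → {G,T} (+1)
site 4, node CIT: CT={G,T} ∩ I={T} → {T} (+0)
site 4, node LV: L={G} ∪ V={T} → {G,T} (+1)
site 4, node CILTV: CIT={T} ∩ LV={G,T} → {T} (+0)
site 4, node CHILTV: CILTV={T} ∪ H={A} → {A,T} (+1)
site 5, node CT: C={C} ∪ T={G} → {C,G} (+1)
site 5, node CIT: CT={C,G} ∪ I={A} → {A,C,G} (+1)
site 5, node LV: L={T} ∪ V={G} → {G,T} (+1)
site 5, node CILTV: CIT={A,C,G} ∩ LV={G,T} → {G} (+0)
site 5, node CHILTV: CILTV={G} ∩ H={G} → {G} (+0)
site 6, node CT: C={T} ∩ T={T} → {T} (+0)
site 6, node CIT: CT={T} ∪ I={A} → {A,T} (+1)
site 6, node LV: L={A} ∪ V={C} → {A,C} (+1)
site 6, node CILTV: CIT={A,T} ∩ LV={A,C} → {A} (+0)
site 6, node CHILTV: CILTV={A} ∩ H={A} → {A} (+0)
site 7, node CT: C={T} ∪ T={G} → {G,T} (+1)
site 7, node CIT: CT={G,T} ∩ I={G} → {G} (+0)
site 7, node LV: L={A} ∪ V={C} → {A,C} (+1)
site 7, node CILTV: CIT={G} ∪ LV={A,C} → {A,C,G} (+1)
site 7, node CHILTV: CILTV={A,C,G} ∩ H={A} → {A} (+0)
per-site changes: [3, 3, 3, 3, 3, 3, 2, 3]; total = 23

3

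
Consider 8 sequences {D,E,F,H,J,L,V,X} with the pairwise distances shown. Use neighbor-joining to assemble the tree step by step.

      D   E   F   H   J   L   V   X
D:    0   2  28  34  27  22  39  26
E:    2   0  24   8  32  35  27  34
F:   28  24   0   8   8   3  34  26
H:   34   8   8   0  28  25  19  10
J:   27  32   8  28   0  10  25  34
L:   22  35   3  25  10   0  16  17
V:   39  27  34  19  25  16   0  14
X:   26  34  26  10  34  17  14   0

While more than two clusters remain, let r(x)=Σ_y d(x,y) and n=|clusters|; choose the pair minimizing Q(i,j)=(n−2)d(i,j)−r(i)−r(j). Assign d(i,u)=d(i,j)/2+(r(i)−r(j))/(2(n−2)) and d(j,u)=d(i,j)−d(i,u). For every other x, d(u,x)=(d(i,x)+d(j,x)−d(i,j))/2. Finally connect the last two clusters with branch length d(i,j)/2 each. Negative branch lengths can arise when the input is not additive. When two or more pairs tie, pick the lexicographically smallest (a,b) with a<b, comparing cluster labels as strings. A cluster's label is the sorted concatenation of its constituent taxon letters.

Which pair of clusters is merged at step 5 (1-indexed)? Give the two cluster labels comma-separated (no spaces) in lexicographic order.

DEHVX,J

iteration 1: select D,E (d=2, Q=-328); attach at lengths (7/3, -1/3); label the merged cluster DE
  updated: d(DE,F)=25, d(DE,H)=20, d(DE,J)=57/2, d(DE,L)=55/2, d(DE,V)=32, d(DE,X)=29
iteration 2: select V,X (d=14, Q=-200); attach at lengths (8, 6); label the merged cluster VX
  updated: d(DE,VX)=47/2, d(F,VX)=23, d(H,VX)=15/2, d(J,VX)=45/2, d(L,VX)=19/2
iteration 3: select H,VX (d=15/2, Q=-289/2); attach at lengths (65/16, 55/16); label the merged cluster HVX
  updated: d(DE,HVX)=18, d(F,HVX)=47/4, d(HVX,J)=43/2, d(HVX,L)=27/2
iteration 4: select DE,HVX (d=18, Q=-439/4); attach at lengths (353/24, 79/24); label the merged cluster DEHVX
  updated: d(DEHVX,F)=75/8, d(DEHVX,J)=16, d(DEHVX,L)=23/2
iteration 5: select DEHVX,J (d=16, Q=-311/8); attach at lengths (279/32, 233/32); label the merged cluster DEHJVX
  updated: d(DEHJVX,F)=11/16, d(DEHJVX,L)=11/4
iteration 6: select DEHJVX,F (d=11/16, Q=-103/16); attach at lengths (7/32, 15/32); label the merged cluster DEFHJVX
  updated: d(DEFHJVX,L)=81/32
iteration 7: select DEFHJVX,L (d=81/32); attach at lengths (81/64, 81/64); label the merged cluster DEFHJLVX
final tree: (((((D:7/3,E:-1/3):353/24,(H:65/16,(V:8,X:6):55/16):79/24):279/32,J:233/32):7/32,F:15/32):81/64,L:81/64)
total length: 1943/32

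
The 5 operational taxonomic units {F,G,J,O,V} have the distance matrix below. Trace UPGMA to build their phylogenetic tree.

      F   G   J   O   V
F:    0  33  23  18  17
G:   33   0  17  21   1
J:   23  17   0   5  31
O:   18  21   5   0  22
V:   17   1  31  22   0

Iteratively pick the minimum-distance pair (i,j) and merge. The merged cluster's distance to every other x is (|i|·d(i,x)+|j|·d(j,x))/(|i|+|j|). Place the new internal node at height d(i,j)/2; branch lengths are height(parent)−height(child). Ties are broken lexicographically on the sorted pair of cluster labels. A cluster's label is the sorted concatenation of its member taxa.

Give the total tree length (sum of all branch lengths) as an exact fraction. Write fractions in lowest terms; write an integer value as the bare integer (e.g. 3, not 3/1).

iteration 1: select G,V (d=1); attach at lengths (1/2, 1/2); label the merged cluster GV
  updated: d(F,GV)=25, d(GV,J)=24, d(GV,O)=43/2
iteration 2: select J,O (d=5); attach at lengths (5/2, 5/2); label the merged cluster JO
  updated: d(F,JO)=41/2, d(GV,JO)=91/4
iteration 3: select F,JO (d=41/2); attach at lengths (41/4, 31/4); label the merged cluster FJO
  updated: d(FJO,GV)=47/2
iteration 4: select FJO,GV (d=47/2); attach at lengths (3/2, 45/4); label the merged cluster FGJOV
final tree: ((F:41/4,(J:5/2,O:5/2):31/4):3/2,(G:1/2,V:1/2):45/4)
total length: 147/4

147/4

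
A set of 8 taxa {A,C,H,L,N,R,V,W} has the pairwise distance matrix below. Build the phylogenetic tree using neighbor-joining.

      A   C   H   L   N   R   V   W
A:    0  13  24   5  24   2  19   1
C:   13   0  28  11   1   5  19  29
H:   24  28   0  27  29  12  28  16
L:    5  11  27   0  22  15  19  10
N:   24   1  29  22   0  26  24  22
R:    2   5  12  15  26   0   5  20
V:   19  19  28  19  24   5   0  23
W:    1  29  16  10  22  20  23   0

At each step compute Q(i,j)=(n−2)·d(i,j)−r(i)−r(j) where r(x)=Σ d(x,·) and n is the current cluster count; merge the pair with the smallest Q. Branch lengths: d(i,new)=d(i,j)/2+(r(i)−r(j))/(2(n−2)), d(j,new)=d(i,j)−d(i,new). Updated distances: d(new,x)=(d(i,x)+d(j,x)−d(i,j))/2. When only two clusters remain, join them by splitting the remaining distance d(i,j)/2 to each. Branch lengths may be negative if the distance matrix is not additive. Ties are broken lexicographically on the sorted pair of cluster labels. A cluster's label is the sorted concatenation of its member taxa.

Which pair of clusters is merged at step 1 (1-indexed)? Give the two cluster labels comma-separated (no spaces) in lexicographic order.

1. join C+N (d=1, Q=-248) ⇒ CN; edges |C|=-3, |N|=4
  updated: d(A,CN)=18, d(CN,H)=28, d(CN,L)=16, d(CN,R)=15, d(CN,V)=21, d(CN,W)=25
2. join A+W (d=1, Q=-159) ⇒ AW; edges |A|=-21/10, |W|=31/10
  updated: d(AW,CN)=21, d(AW,H)=39/2, d(AW,L)=7, d(AW,R)=21/2, d(AW,V)=41/2
3. join AW+L (d=7, Q=-269/2) ⇒ ALW; edges |AW|=45/16, |L|=67/16
  updated: d(ALW,CN)=15, d(ALW,H)=79/4, d(ALW,R)=37/4, d(ALW,V)=65/4
4. join R+V (d=5, Q=-193/2) ⇒ RV; edges |R|=-7/3, |V|=22/3
  updated: d(ALW,RV)=41/4, d(CN,RV)=31/2, d(H,RV)=35/2
5. join ALW+CN (d=15, Q=-147/2) ⇒ ACLNW; edges |ALW|=33/8, |CN|=87/8
  updated: d(ACLNW,H)=131/8, d(ACLNW,RV)=43/8
6. join ACLNW+H (d=131/8, Q=-157/4) ⇒ ACHLNW; edges |ACLNW|=17/8, |H|=57/4
  updated: d(ACHLNW,RV)=13/4
7. join ACHLNW+RV (d=13/4) ⇒ ACHLNRVW; edges |ACHLNW|=13/8, |RV|=13/8
final tree: (((((A:-21/10,W:31/10):45/16,L:67/16):33/8,(C:-3,N:4):87/8):17/8,H:57/4):13/8,(R:-7/3,V:22/3):13/8)
total length: 389/8

C,N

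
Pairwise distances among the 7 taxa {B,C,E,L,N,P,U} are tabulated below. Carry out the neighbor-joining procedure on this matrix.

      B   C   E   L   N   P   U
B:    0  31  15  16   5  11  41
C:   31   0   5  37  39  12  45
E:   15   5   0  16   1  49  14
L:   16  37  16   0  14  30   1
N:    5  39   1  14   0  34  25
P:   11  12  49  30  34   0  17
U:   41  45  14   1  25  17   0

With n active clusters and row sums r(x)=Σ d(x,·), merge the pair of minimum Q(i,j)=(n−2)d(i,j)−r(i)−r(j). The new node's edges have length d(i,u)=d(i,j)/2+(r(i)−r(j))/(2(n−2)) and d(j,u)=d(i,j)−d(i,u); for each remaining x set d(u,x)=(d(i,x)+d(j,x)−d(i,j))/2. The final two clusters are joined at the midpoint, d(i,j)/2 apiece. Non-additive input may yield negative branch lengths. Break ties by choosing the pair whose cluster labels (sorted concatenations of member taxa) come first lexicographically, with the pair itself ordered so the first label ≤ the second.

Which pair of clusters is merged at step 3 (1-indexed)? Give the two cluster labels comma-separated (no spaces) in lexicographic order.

step 1: merge (C,P) at d=12, Q=-262; branch lengths C→38/5, P→22/5; new cluster CP
  updated: d(B,CP)=15, d(CP,E)=21, d(CP,L)=55/2, d(CP,N)=61/2, d(CP,U)=25
step 2: merge (L,U) at d=1, Q=-353/2; branch lengths L→-55/16, U→71/16; new cluster LU
  updated: d(B,LU)=28, d(CP,LU)=103/4, d(E,LU)=29/2, d(LU,N)=19
step 3: merge (B,CP) at d=15, Q=-441/4; branch lengths B→21/8, CP→99/8; new cluster BCP
  updated: d(BCP,E)=21/2, d(BCP,LU)=155/8, d(BCP,N)=41/4
step 4: merge (BCP,LU) at d=155/8, Q=-217/4; branch lengths BCP→13/2, LU→103/8; new cluster BCLPU
  updated: d(BCLPU,E)=45/16, d(BCLPU,N)=79/16
step 5: merge (BCLPU,E) at d=45/16, Q=-35/4; branch lengths BCLPU→27/8, E→-9/16; new cluster BCELPU
  updated: d(BCELPU,N)=25/16
step 6: merge (BCELPU,N) at d=25/16; branch lengths BCELPU→25/32, N→25/32; new cluster BCELNPU
final tree: ((((B:21/8,(C:38/5,P:22/5):99/8):13/2,(L:-55/16,U:71/16):103/8):27/8,E:-9/16):25/32,N:25/32)
total length: 207/4

B,CP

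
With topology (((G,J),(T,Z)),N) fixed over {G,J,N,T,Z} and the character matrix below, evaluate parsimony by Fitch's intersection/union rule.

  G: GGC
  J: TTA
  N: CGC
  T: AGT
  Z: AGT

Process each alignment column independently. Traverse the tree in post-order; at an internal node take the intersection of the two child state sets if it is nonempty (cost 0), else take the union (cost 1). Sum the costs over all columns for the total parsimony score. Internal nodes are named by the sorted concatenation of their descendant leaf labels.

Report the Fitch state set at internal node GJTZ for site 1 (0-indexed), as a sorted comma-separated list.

GJ@0: {G} ∪ {T} = {G,T} (union, +1)
TZ@0: {A} ∩ {A} = {A} (intersection, +0)
GJTZ@0: {G,T} ∪ {A} = {A,G,T} (union, +1)
GJNTZ@0: {A,G,T} ∪ {C} = {A,C,G,T} (union, +1)
GJ@1: {G} ∪ {T} = {G,T} (union, +1)
TZ@1: {G} ∩ {G} = {G} (intersection, +0)
GJTZ@1: {G,T} ∩ {G} = {G} (intersection, +0)
GJNTZ@1: {G} ∩ {G} = {G} (intersection, +0)
GJ@2: {C} ∪ {A} = {A,C} (union, +1)
TZ@2: {T} ∩ {T} = {T} (intersection, +0)
GJTZ@2: {A,C} ∪ {T} = {A,C,T} (union, +1)
GJNTZ@2: {A,C,T} ∩ {C} = {C} (intersection, +0)
per-site changes: [3, 1, 2]; total = 6

G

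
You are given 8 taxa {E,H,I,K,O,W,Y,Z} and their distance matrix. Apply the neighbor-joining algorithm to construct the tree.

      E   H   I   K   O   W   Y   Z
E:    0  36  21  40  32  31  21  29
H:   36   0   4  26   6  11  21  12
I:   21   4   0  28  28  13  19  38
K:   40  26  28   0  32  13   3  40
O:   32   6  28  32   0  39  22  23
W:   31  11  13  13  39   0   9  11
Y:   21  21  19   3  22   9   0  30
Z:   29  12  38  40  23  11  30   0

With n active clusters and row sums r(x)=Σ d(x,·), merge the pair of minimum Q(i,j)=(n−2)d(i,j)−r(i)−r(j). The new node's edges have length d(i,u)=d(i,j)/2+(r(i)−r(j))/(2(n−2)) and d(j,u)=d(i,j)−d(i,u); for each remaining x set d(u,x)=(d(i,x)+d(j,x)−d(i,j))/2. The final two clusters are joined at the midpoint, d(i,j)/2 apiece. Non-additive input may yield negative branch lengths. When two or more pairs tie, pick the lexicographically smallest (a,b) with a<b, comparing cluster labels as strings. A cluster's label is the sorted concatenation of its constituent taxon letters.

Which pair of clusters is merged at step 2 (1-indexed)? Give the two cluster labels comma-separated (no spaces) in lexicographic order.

iteration 1: select K,Y (d=3, Q=-289); attach at lengths (25/4, -13/4); label the merged cluster KY
  updated: d(E,KY)=29, d(H,KY)=22, d(I,KY)=22, d(KY,O)=51/2, d(KY,W)=19/2, d(KY,Z)=67/2
iteration 2: select H,O (d=6, Q=-429/2); attach at lengths (-13/4, 37/4); label the merged cluster HO
  updated: d(E,HO)=31, d(HO,I)=13, d(HO,KY)=83/4, d(HO,W)=22, d(HO,Z)=29/2
iteration 3: select HO,Z (d=29/2, Q=-677/4); attach at lengths (133/32, 331/32); label the merged cluster HOZ
  updated: d(E,HOZ)=91/4, d(HOZ,I)=73/4, d(HOZ,KY)=159/8, d(HOZ,W)=37/4
iteration 4: select E,I (d=21, Q=-115); attach at lengths (185/12, 67/12); label the merged cluster EI
  updated: d(EI,HOZ)=10, d(EI,KY)=15, d(EI,W)=23/2
iteration 5: select EI,HOZ (d=10, Q=-445/8); attach at lengths (139/32, 181/32); label the merged cluster EHIOZ
  updated: d(EHIOZ,KY)=199/16, d(EHIOZ,W)=43/8
iteration 6: select EHIOZ,KY (d=199/16, Q=-437/16); attach at lengths (133/32, 265/32); label the merged cluster EHIKOYZ
  updated: d(EHIKOYZ,W)=39/32
iteration 7: select EHIKOYZ,W (d=39/32); attach at lengths (39/64, 39/64); label the merged cluster EHIKOWYZ
final tree: ((((E:185/12,I:67/12):139/32,((H:-13/4,O:37/4):133/32,Z:331/32):181/32):133/32,(K:25/4,Y:-13/4):265/32):39/64,W:39/64)
total length: 2181/32

H,O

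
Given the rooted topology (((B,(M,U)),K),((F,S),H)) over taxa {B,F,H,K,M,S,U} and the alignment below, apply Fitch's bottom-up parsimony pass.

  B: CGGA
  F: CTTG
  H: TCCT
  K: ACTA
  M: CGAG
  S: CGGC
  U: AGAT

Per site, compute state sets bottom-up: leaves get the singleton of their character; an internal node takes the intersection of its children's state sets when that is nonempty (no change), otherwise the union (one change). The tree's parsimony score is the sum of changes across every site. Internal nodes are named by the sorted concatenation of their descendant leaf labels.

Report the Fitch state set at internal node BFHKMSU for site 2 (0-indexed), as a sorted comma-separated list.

G,T

[col 0] MU: children M:{C}, U:{A} ∪→ {A,C}; cost 1
[col 0] BMU: children B:{C}, MU:{A,C} ∩→ {C}; cost 0
[col 0] BKMU: children BMU:{C}, K:{A} ∪→ {A,C}; cost 1
[col 0] FS: children F:{C}, S:{C} ∩→ {C}; cost 0
[col 0] FHS: children FS:{C}, H:{T} ∪→ {C,T}; cost 1
[col 0] BFHKMSU: children BKMU:{A,C}, FHS:{C,T} ∩→ {C}; cost 0
[col 1] MU: children M:{G}, U:{G} ∩→ {G}; cost 0
[col 1] BMU: children B:{G}, MU:{G} ∩→ {G}; cost 0
[col 1] BKMU: children BMU:{G}, K:{C} ∪→ {C,G}; cost 1
[col 1] FS: children F:{T}, S:{G} ∪→ {G,T}; cost 1
[col 1] FHS: children FS:{G,T}, H:{C} ∪→ {C,G,T}; cost 1
[col 1] BFHKMSU: children BKMU:{C,G}, FHS:{C,G,T} ∩→ {C,G}; cost 0
[col 2] MU: children M:{A}, U:{A} ∩→ {A}; cost 0
[col 2] BMU: children B:{G}, MU:{A} ∪→ {A,G}; cost 1
[col 2] BKMU: children BMU:{A,G}, K:{T} ∪→ {A,G,T}; cost 1
[col 2] FS: children F:{T}, S:{G} ∪→ {G,T}; cost 1
[col 2] FHS: children FS:{G,T}, H:{C} ∪→ {C,G,T}; cost 1
[col 2] BFHKMSU: children BKMU:{A,G,T}, FHS:{C,G,T} ∩→ {G,T}; cost 0
[col 3] MU: children M:{G}, U:{T} ∪→ {G,T}; cost 1
[col 3] BMU: children B:{A}, MU:{G,T} ∪→ {A,G,T}; cost 1
[col 3] BKMU: children BMU:{A,G,T}, K:{A} ∩→ {A}; cost 0
[col 3] FS: children F:{G}, S:{C} ∪→ {C,G}; cost 1
[col 3] FHS: children FS:{C,G}, H:{T} ∪→ {C,G,T}; cost 1
[col 3] BFHKMSU: children BKMU:{A}, FHS:{C,G,T} ∪→ {A,C,G,T}; cost 1
per-site changes: [3, 3, 4, 5]; total = 15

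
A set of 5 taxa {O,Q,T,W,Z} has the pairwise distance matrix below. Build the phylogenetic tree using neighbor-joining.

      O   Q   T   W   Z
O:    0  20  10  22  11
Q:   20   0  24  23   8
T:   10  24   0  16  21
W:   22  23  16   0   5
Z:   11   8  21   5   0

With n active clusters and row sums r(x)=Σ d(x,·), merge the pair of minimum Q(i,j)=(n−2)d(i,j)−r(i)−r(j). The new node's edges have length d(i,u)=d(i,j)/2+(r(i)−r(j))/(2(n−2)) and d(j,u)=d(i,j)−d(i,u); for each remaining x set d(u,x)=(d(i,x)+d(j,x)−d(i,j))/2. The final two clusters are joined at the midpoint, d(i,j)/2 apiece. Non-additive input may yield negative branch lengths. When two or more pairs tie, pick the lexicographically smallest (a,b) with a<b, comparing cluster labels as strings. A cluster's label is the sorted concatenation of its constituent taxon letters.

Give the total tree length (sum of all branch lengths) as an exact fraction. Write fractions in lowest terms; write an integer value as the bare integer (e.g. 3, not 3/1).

iteration 1: select O,T (d=10, Q=-104); attach at lengths (11/3, 19/3); label the merged cluster OT
  updated: d(OT,Q)=17, d(OT,W)=14, d(OT,Z)=11
iteration 2: select OT,Q (d=17, Q=-56); attach at lengths (7, 10); label the merged cluster OQT
  updated: d(OQT,W)=10, d(OQT,Z)=1
iteration 3: select OQT,W (d=10, Q=-16); attach at lengths (3, 7); label the merged cluster OQTW
  updated: d(OQTW,Z)=-2
iteration 4: select OQTW,Z (d=-2); attach at lengths (-1, -1); label the merged cluster OQTWZ
final tree: ((((O:11/3,T:19/3):7,Q:10):3,W:7):-1,Z:-1)
total length: 35

35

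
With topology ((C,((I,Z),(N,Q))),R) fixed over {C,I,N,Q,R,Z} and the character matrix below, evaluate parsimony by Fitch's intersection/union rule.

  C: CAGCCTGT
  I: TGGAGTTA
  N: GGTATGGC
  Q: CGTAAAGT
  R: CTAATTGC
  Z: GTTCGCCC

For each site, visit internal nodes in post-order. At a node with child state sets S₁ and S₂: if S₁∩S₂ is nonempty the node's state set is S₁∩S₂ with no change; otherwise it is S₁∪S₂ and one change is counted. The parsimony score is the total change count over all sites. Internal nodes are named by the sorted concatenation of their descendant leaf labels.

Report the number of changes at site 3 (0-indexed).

[col 0] IZ: children I:{T}, Z:{G} ∪→ {G,T}; cost 1
[col 0] NQ: children N:{G}, Q:{C} ∪→ {C,G}; cost 1
[col 0] INQZ: children IZ:{G,T}, NQ:{C,G} ∩→ {G}; cost 0
[col 0] CINQZ: children C:{C}, INQZ:{G} ∪→ {C,G}; cost 1
[col 0] CINQRZ: children CINQZ:{C,G}, R:{C} ∩→ {C}; cost 0
[col 1] IZ: children I:{G}, Z:{T} ∪→ {G,T}; cost 1
[col 1] NQ: children N:{G}, Q:{G} ∩→ {G}; cost 0
[col 1] INQZ: children IZ:{G,T}, NQ:{G} ∩→ {G}; cost 0
[col 1] CINQZ: children C:{A}, INQZ:{G} ∪→ {A,G}; cost 1
[col 1] CINQRZ: children CINQZ:{A,G}, R:{T} ∪→ {A,G,T}; cost 1
[col 2] IZ: children I:{G}, Z:{T} ∪→ {G,T}; cost 1
[col 2] NQ: children N:{T}, Q:{T} ∩→ {T}; cost 0
[col 2] INQZ: children IZ:{G,T}, NQ:{T} ∩→ {T}; cost 0
[col 2] CINQZ: children C:{G}, INQZ:{T} ∪→ {G,T}; cost 1
[col 2] CINQRZ: children CINQZ:{G,T}, R:{A} ∪→ {A,G,T}; cost 1
[col 3] IZ: children I:{A}, Z:{C} ∪→ {A,C}; cost 1
[col 3] NQ: children N:{A}, Q:{A} ∩→ {A}; cost 0
[col 3] INQZ: children IZ:{A,C}, NQ:{A} ∩→ {A}; cost 0
[col 3] CINQZ: children C:{C}, INQZ:{A} ∪→ {A,C}; cost 1
[col 3] CINQRZ: children CINQZ:{A,C}, R:{A} ∩→ {A}; cost 0
[col 4] IZ: children I:{G}, Z:{G} ∩→ {G}; cost 0
[col 4] NQ: children N:{T}, Q:{A} ∪→ {A,T}; cost 1
[col 4] INQZ: children IZ:{G}, NQ:{A,T} ∪→ {A,G,T}; cost 1
[col 4] CINQZ: children C:{C}, INQZ:{A,G,T} ∪→ {A,C,G,T}; cost 1
[col 4] CINQRZ: children CINQZ:{A,C,G,T}, R:{T} ∩→ {T}; cost 0
[col 5] IZ: children I:{T}, Z:{C} ∪→ {C,T}; cost 1
[col 5] NQ: children N:{G}, Q:{A} ∪→ {A,G}; cost 1
[col 5] INQZ: children IZ:{C,T}, NQ:{A,G} ∪→ {A,C,G,T}; cost 1
[col 5] CINQZ: children C:{T}, INQZ:{A,C,G,T} ∩→ {T}; cost 0
[col 5] CINQRZ: children CINQZ:{T}, R:{T} ∩→ {T}; cost 0
[col 6] IZ: children I:{T}, Z:{C} ∪→ {C,T}; cost 1
[col 6] NQ: children N:{G}, Q:{G} ∩→ {G}; cost 0
[col 6] INQZ: children IZ:{C,T}, NQ:{G} ∪→ {C,G,T}; cost 1
[col 6] CINQZ: children C:{G}, INQZ:{C,G,T} ∩→ {G}; cost 0
[col 6] CINQRZ: children CINQZ:{G}, R:{G} ∩→ {G}; cost 0
[col 7] IZ: children I:{A}, Z:{C} ∪→ {A,C}; cost 1
[col 7] NQ: children N:{C}, Q:{T} ∪→ {C,T}; cost 1
[col 7] INQZ: children IZ:{A,C}, NQ:{C,T} ∩→ {C}; cost 0
[col 7] CINQZ: children C:{T}, INQZ:{C} ∪→ {C,T}; cost 1
[col 7] CINQRZ: children CINQZ:{C,T}, R:{C} ∩→ {C}; cost 0
per-site changes: [3, 3, 3, 2, 3, 3, 2, 3]; total = 22

2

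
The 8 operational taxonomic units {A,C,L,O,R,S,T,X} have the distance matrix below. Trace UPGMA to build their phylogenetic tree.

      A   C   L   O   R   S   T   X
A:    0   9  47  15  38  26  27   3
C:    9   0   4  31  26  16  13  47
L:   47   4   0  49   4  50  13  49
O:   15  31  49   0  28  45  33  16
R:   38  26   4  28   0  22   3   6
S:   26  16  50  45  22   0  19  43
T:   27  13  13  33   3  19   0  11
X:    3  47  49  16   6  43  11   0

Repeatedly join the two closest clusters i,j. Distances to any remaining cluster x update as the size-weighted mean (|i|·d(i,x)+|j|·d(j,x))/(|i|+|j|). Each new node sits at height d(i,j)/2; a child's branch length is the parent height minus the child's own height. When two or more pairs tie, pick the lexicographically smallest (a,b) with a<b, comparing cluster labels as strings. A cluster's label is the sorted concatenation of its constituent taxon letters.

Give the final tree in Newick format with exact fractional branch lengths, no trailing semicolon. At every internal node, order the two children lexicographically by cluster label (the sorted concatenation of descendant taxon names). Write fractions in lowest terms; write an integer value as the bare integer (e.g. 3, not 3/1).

(((A:3/2,X:3/2):25/4,O:31/4):171/20,(((C:2,L:2):5,(R:3/2,T:3/2):11/2):51/8,S:107/8):117/40)

step 1: merge (A,X) at d=3; branch lengths A→3/2, X→3/2; new cluster AX
  updated: d(AX,C)=28, d(AX,L)=48, d(AX,O)=31/2, d(AX,R)=22, d(AX,S)=69/2, d(AX,T)=19
step 2: merge (R,T) at d=3; branch lengths R→3/2, T→3/2; new cluster RT
  updated: d(AX,RT)=41/2, d(C,RT)=39/2, d(L,RT)=17/2, d(O,RT)=61/2, d(RT,S)=41/2
step 3: merge (C,L) at d=4; branch lengths C→2, L→2; new cluster CL
  updated: d(AX,CL)=38, d(CL,O)=40, d(CL,RT)=14, d(CL,S)=33
step 4: merge (CL,RT) at d=14; branch lengths CL→5, RT→11/2; new cluster CLRT
  updated: d(AX,CLRT)=117/4, d(CLRT,O)=141/4, d(CLRT,S)=107/4
step 5: merge (AX,O) at d=31/2; branch lengths AX→25/4, O→31/4; new cluster AOX
  updated: d(AOX,CLRT)=125/4, d(AOX,S)=38
step 6: merge (CLRT,S) at d=107/4; branch lengths CLRT→51/8, S→107/8; new cluster CLRST
  updated: d(AOX,CLRST)=163/5
step 7: merge (AOX,CLRST) at d=163/5; branch lengths AOX→171/20, CLRST→117/40; new cluster ACLORSTX
final tree: (((A:3/2,X:3/2):25/4,O:31/4):171/20,(((C:2,L:2):5,(R:3/2,T:3/2):11/2):51/8,S:107/8):117/40)
total length: 2629/40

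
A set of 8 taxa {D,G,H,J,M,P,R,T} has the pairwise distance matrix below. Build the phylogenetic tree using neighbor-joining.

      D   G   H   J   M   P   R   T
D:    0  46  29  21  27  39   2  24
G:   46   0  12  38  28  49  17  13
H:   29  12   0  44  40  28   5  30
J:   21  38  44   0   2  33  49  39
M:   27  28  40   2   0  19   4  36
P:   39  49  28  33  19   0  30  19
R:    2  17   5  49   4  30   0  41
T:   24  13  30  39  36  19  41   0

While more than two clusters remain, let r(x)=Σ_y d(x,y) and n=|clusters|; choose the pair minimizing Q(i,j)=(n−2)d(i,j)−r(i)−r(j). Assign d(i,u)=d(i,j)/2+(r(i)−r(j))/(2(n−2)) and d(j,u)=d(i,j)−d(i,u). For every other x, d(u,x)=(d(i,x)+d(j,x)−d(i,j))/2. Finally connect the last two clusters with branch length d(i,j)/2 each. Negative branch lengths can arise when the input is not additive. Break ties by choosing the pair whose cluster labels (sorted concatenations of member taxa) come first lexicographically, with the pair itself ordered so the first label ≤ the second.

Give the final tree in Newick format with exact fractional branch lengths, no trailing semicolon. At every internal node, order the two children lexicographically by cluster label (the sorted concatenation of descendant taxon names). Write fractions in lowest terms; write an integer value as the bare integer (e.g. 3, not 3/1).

((((D:21/4,R:-13/4):35/4,(J:41/6,M:-29/6):29/2):33/8,(G:115/16,H:77/16):65/8):51/16,(P:43/4,T:33/4):51/16)

iteration 1: select J,M (d=2, Q=-370); attach at lengths (41/6, -29/6); label the merged cluster JM
  updated: d(D,JM)=23, d(G,JM)=32, d(H,JM)=41, d(JM,P)=25, d(JM,R)=51/2, d(JM,T)=73/2
iteration 2: select D,R (d=2, Q=-547/2); attach at lengths (21/4, -13/4); label the merged cluster DR
  updated: d(DR,G)=61/2, d(DR,H)=16, d(DR,JM)=93/4, d(DR,P)=67/2, d(DR,T)=63/2
iteration 3: select G,H (d=12, Q=-431/2); attach at lengths (115/16, 77/16); label the merged cluster GH
  updated: d(DR,GH)=69/4, d(GH,JM)=61/2, d(GH,P)=65/2, d(GH,T)=31/2
iteration 4: select P,T (d=19, Q=-311/2); attach at lengths (43/4, 33/4); label the merged cluster PT
  updated: d(DR,PT)=23, d(GH,PT)=29/2, d(JM,PT)=85/4
iteration 5: select DR,JM (d=93/4, Q=-92); attach at lengths (35/4, 29/2); label the merged cluster DJMR
  updated: d(DJMR,GH)=49/4, d(DJMR,PT)=21/2
iteration 6: select DJMR,GH (d=49/4, Q=-149/4); attach at lengths (33/8, 65/8); label the merged cluster DGHJMR
  updated: d(DGHJMR,PT)=51/8
iteration 7: select DGHJMR,PT (d=51/8); attach at lengths (51/16, 51/16); label the merged cluster DGHJMPRT
final tree: ((((D:21/4,R:-13/4):35/4,(J:41/6,M:-29/6):29/2):33/8,(G:115/16,H:77/16):65/8):51/16,(P:43/4,T:33/4):51/16)
total length: 615/8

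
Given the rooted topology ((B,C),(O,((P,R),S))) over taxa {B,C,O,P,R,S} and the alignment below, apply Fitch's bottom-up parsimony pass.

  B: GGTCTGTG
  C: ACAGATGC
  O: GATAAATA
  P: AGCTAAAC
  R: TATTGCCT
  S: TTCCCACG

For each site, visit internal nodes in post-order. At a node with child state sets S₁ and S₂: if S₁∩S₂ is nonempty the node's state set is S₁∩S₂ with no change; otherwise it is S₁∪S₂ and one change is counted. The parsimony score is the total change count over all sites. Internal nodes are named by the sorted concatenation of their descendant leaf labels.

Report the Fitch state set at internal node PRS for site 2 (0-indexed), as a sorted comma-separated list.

[col 0] BC: children B:{G}, C:{A} ∪→ {A,G}; cost 1
[col 0] PR: children P:{A}, R:{T} ∪→ {A,T}; cost 1
[col 0] PRS: children PR:{A,T}, S:{T} ∩→ {T}; cost 0
[col 0] OPRS: children O:{G}, PRS:{T} ∪→ {G,T}; cost 1
[col 0] BCOPRS: children BC:{A,G}, OPRS:{G,T} ∩→ {G}; cost 0
[col 1] BC: children B:{G}, C:{C} ∪→ {C,G}; cost 1
[col 1] PR: children P:{G}, R:{A} ∪→ {A,G}; cost 1
[col 1] PRS: children PR:{A,G}, S:{T} ∪→ {A,G,T}; cost 1
[col 1] OPRS: children O:{A}, PRS:{A,G,T} ∩→ {A}; cost 0
[col 1] BCOPRS: children BC:{C,G}, OPRS:{A} ∪→ {A,C,G}; cost 1
[col 2] BC: children B:{T}, C:{A} ∪→ {A,T}; cost 1
[col 2] PR: children P:{C}, R:{T} ∪→ {C,T}; cost 1
[col 2] PRS: children PR:{C,T}, S:{C} ∩→ {C}; cost 0
[col 2] OPRS: children O:{T}, PRS:{C} ∪→ {C,T}; cost 1
[col 2] BCOPRS: children BC:{A,T}, OPRS:{C,T} ∩→ {T}; cost 0
[col 3] BC: children B:{C}, C:{G} ∪→ {C,G}; cost 1
[col 3] PR: children P:{T}, R:{T} ∩→ {T}; cost 0
[col 3] PRS: children PR:{T}, S:{C} ∪→ {C,T}; cost 1
[col 3] OPRS: children O:{A}, PRS:{C,T} ∪→ {A,C,T}; cost 1
[col 3] BCOPRS: children BC:{C,G}, OPRS:{A,C,T} ∩→ {C}; cost 0
[col 4] BC: children B:{T}, C:{A} ∪→ {A,T}; cost 1
[col 4] PR: children P:{A}, R:{G} ∪→ {A,G}; cost 1
[col 4] PRS: children PR:{A,G}, S:{C} ∪→ {A,C,G}; cost 1
[col 4] OPRS: children O:{A}, PRS:{A,C,G} ∩→ {A}; cost 0
[col 4] BCOPRS: children BC:{A,T}, OPRS:{A} ∩→ {A}; cost 0
[col 5] BC: children B:{G}, C:{T} ∪→ {G,T}; cost 1
[col 5] PR: children P:{A}, R:{C} ∪→ {A,C}; cost 1
[col 5] PRS: children PR:{A,C}, S:{A} ∩→ {A}; cost 0
[col 5] OPRS: children O:{A}, PRS:{A} ∩→ {A}; cost 0
[col 5] BCOPRS: children BC:{G,T}, OPRS:{A} ∪→ {A,G,T}; cost 1
[col 6] BC: children B:{T}, C:{G} ∪→ {G,T}; cost 1
[col 6] PR: children P:{A}, R:{C} ∪→ {A,C}; cost 1
[col 6] PRS: children PR:{A,C}, S:{C} ∩→ {C}; cost 0
[col 6] OPRS: children O:{T}, PRS:{C} ∪→ {C,T}; cost 1
[col 6] BCOPRS: children BC:{G,T}, OPRS:{C,T} ∩→ {T}; cost 0
[col 7] BC: children B:{G}, C:{C} ∪→ {C,G}; cost 1
[col 7] PR: children P:{C}, R:{T} ∪→ {C,T}; cost 1
[col 7] PRS: children PR:{C,T}, S:{G} ∪→ {C,G,T}; cost 1
[col 7] OPRS: children O:{A}, PRS:{C,G,T} ∪→ {A,C,G,T}; cost 1
[col 7] BCOPRS: children BC:{C,G}, OPRS:{A,C,G,T} ∩→ {C,G}; cost 0
per-site changes: [3, 4, 3, 3, 3, 3, 3, 4]; total = 26

C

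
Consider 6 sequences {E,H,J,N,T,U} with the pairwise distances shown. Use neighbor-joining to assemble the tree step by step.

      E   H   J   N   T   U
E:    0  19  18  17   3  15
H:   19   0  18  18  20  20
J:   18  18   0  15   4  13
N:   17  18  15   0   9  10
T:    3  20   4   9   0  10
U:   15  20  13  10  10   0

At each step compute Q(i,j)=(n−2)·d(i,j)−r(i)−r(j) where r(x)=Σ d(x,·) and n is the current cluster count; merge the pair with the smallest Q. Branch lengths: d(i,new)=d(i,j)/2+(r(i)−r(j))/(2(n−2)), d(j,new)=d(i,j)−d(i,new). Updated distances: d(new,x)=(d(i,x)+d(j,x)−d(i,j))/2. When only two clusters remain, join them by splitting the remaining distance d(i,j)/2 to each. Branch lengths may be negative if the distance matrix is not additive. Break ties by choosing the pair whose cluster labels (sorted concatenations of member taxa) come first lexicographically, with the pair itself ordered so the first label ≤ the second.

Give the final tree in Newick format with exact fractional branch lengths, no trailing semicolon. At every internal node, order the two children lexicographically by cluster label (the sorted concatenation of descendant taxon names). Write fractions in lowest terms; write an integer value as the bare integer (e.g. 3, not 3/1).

1. join E+T (d=3, Q=-106) ⇒ ET; edges |E|=19/4, |T|=-7/4
  updated: d(ET,H)=18, d(ET,J)=19/2, d(ET,N)=23/2, d(ET,U)=11
2. join N+U (d=10, Q=-157/2) ⇒ NU; edges |N|=61/12, |U|=59/12
  updated: d(ET,NU)=25/4, d(H,NU)=14, d(J,NU)=9
3. join ET+J (d=19/2, Q=-205/4) ⇒ EJT; edges |ET|=65/16, |J|=87/16
  updated: d(EJT,H)=53/4, d(EJT,NU)=23/8
4. join EJT+H (d=53/4, Q=-241/8) ⇒ EHJT; edges |EJT|=17/16, |H|=195/16
  updated: d(EHJT,NU)=29/16
5. join EHJT+NU (d=29/16) ⇒ EHJNTU; edges |EHJT|=29/32, |NU|=29/32
final tree: ((((E:19/4,T:-7/4):65/16,J:87/16):17/16,H:195/16):29/32,(N:61/12,U:59/12):29/32)
total length: 601/16

((((E:19/4,T:-7/4):65/16,J:87/16):17/16,H:195/16):29/32,(N:61/12,U:59/12):29/32)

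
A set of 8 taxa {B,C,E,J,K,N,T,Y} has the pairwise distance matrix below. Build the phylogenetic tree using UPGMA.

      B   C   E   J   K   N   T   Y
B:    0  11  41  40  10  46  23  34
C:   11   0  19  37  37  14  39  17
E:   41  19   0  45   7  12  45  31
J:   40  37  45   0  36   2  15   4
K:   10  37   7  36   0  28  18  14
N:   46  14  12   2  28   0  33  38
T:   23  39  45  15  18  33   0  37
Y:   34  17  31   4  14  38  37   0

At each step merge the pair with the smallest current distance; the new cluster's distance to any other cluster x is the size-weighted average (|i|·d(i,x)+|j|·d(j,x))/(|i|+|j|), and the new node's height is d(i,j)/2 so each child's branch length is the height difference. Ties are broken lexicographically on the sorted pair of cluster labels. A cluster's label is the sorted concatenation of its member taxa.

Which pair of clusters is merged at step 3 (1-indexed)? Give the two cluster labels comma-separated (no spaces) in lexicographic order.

1. join J+N (d=2) ⇒ JN; edges |J|=1, |N|=1
  updated: d(B,JN)=43, d(C,JN)=51/2, d(E,JN)=57/2, d(JN,K)=32, d(JN,T)=24, d(JN,Y)=21
2. join E+K (d=7) ⇒ EK; edges |E|=7/2, |K|=7/2
  updated: d(B,EK)=51/2, d(C,EK)=28, d(EK,JN)=121/4, d(EK,T)=63/2, d(EK,Y)=45/2
3. join B+C (d=11) ⇒ BC; edges |B|=11/2, |C|=11/2
  updated: d(BC,EK)=107/4, d(BC,JN)=137/4, d(BC,T)=31, d(BC,Y)=51/2
4. join JN+Y (d=21) ⇒ JNY; edges |JN|=19/2, |Y|=21/2
  updated: d(BC,JNY)=94/3, d(EK,JNY)=83/3, d(JNY,T)=85/3
5. join BC+EK (d=107/4) ⇒ BCEK; edges |BC|=63/8, |EK|=79/8
  updated: d(BCEK,JNY)=59/2, d(BCEK,T)=125/4
6. join JNY+T (d=85/3) ⇒ JNTY; edges |JNY|=11/3, |T|=85/6
  updated: d(BCEK,JNTY)=479/16
7. join BCEK+JNTY (d=479/16) ⇒ BCEJKNTY; edges |BCEK|=51/32, |JNTY|=77/96
final tree: (((B:11/2,C:11/2):63/8,(E:7/2,K:7/2):79/8):51/32,(((J:1,N:1):19/2,Y:21/2):11/3,T:85/6):77/96)
total length: 3743/48

B,C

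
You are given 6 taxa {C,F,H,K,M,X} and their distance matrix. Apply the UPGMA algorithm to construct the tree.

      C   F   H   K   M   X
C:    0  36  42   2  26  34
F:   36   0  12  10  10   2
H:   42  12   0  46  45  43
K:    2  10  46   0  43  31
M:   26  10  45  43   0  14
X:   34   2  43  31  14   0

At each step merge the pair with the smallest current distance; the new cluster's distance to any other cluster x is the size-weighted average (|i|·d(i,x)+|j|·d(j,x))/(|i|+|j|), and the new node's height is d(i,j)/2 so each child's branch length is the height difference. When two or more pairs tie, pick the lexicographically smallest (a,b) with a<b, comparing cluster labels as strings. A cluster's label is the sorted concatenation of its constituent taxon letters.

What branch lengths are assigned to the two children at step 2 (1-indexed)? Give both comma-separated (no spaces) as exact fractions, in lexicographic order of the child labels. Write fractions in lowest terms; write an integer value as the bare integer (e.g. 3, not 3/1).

1,1

step 1: merge (C,K) at d=2; branch lengths C→1, K→1; new cluster CK
  updated: d(CK,F)=23, d(CK,H)=44, d(CK,M)=69/2, d(CK,X)=65/2
step 2: merge (F,X) at d=2; branch lengths F→1, X→1; new cluster FX
  updated: d(CK,FX)=111/4, d(FX,H)=55/2, d(FX,M)=12
step 3: merge (FX,M) at d=12; branch lengths FX→5, M→6; new cluster FMX
  updated: d(CK,FMX)=30, d(FMX,H)=100/3
step 4: merge (CK,FMX) at d=30; branch lengths CK→14, FMX→9; new cluster CFKMX
  updated: d(CFKMX,H)=188/5
step 5: merge (CFKMX,H) at d=188/5; branch lengths CFKMX→19/5, H→94/5; new cluster CFHKMX
final tree: (((C:1,K:1):14,((F:1,X:1):5,M:6):9):19/5,H:94/5)
total length: 303/5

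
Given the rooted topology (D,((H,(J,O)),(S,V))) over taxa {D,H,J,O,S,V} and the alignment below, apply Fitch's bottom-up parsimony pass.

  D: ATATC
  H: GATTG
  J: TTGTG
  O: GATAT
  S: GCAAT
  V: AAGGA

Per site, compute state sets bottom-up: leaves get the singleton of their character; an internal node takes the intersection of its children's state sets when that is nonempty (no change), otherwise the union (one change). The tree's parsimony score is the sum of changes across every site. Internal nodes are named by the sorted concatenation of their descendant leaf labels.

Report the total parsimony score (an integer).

[col 0] JO: children J:{T}, O:{G} ∪→ {G,T}; cost 1
[col 0] HJO: children H:{G}, JO:{G,T} ∩→ {G}; cost 0
[col 0] SV: children S:{G}, V:{A} ∪→ {A,G}; cost 1
[col 0] HJOSV: children HJO:{G}, SV:{A,G} ∩→ {G}; cost 0
[col 0] DHJOSV: children D:{A}, HJOSV:{G} ∪→ {A,G}; cost 1
[col 1] JO: children J:{T}, O:{A} ∪→ {A,T}; cost 1
[col 1] HJO: children H:{A}, JO:{A,T} ∩→ {A}; cost 0
[col 1] SV: children S:{C}, V:{A} ∪→ {A,C}; cost 1
[col 1] HJOSV: children HJO:{A}, SV:{A,C} ∩→ {A}; cost 0
[col 1] DHJOSV: children D:{T}, HJOSV:{A} ∪→ {A,T}; cost 1
[col 2] JO: children J:{G}, O:{T} ∪→ {G,T}; cost 1
[col 2] HJO: children H:{T}, JO:{G,T} ∩→ {T}; cost 0
[col 2] SV: children S:{A}, V:{G} ∪→ {A,G}; cost 1
[col 2] HJOSV: children HJO:{T}, SV:{A,G} ∪→ {A,G,T}; cost 1
[col 2] DHJOSV: children D:{A}, HJOSV:{A,G,T} ∩→ {A}; cost 0
[col 3] JO: children J:{T}, O:{A} ∪→ {A,T}; cost 1
[col 3] HJO: children H:{T}, JO:{A,T} ∩→ {T}; cost 0
[col 3] SV: children S:{A}, V:{G} ∪→ {A,G}; cost 1
[col 3] HJOSV: children HJO:{T}, SV:{A,G} ∪→ {A,G,T}; cost 1
[col 3] DHJOSV: children D:{T}, HJOSV:{A,G,T} ∩→ {T}; cost 0
[col 4] JO: children J:{G}, O:{T} ∪→ {G,T}; cost 1
[col 4] HJO: children H:{G}, JO:{G,T} ∩→ {G}; cost 0
[col 4] SV: children S:{T}, V:{A} ∪→ {A,T}; cost 1
[col 4] HJOSV: children HJO:{G}, SV:{A,T} ∪→ {A,G,T}; cost 1
[col 4] DHJOSV: children D:{C}, HJOSV:{A,G,T} ∪→ {A,C,G,T}; cost 1
per-site changes: [3, 3, 3, 3, 4]; total = 16

16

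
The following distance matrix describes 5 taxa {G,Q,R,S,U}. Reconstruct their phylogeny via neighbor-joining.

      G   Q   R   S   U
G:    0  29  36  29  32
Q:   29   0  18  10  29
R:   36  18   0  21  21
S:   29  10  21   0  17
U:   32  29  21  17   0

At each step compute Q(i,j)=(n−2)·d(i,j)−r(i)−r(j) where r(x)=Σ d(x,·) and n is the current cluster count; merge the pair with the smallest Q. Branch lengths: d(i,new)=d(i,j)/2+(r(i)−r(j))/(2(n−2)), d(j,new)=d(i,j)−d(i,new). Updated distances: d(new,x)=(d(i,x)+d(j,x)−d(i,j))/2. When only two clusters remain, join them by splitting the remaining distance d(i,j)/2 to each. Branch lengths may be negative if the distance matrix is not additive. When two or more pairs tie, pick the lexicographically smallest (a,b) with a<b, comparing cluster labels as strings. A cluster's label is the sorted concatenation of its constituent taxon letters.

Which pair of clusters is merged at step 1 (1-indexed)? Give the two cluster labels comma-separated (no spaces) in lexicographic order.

1. join Q+S (d=10, Q=-133) ⇒ QS; edges |Q|=13/2, |S|=7/2
  updated: d(G,QS)=24, d(QS,R)=29/2, d(QS,U)=18
2. join G+QS (d=24, Q=-201/2) ⇒ GQS; edges |G|=167/8, |QS|=25/8
  updated: d(GQS,R)=53/4, d(GQS,U)=13
3. join GQS+R (d=53/4, Q=-189/4) ⇒ GQRS; edges |GQS|=21/8, |R|=85/8
  updated: d(GQRS,U)=83/8
4. join GQRS+U (d=83/8) ⇒ GQRSU; edges |GQRS|=83/16, |U|=83/16
final tree: (((G:167/8,(Q:13/2,S:7/2):25/8):21/8,R:85/8):83/16,U:83/16)
total length: 461/8

Q,S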